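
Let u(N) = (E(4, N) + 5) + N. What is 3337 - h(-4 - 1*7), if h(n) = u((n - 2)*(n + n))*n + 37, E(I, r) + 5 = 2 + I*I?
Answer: 6644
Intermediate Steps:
E(I, r) = -3 + I² (E(I, r) = -5 + (2 + I*I) = -5 + (2 + I²) = -3 + I²)
u(N) = 18 + N (u(N) = ((-3 + 4²) + 5) + N = ((-3 + 16) + 5) + N = (13 + 5) + N = 18 + N)
h(n) = 37 + n*(18 + 2*n*(-2 + n)) (h(n) = (18 + (n - 2)*(n + n))*n + 37 = (18 + (-2 + n)*(2*n))*n + 37 = (18 + 2*n*(-2 + n))*n + 37 = n*(18 + 2*n*(-2 + n)) + 37 = 37 + n*(18 + 2*n*(-2 + n)))
3337 - h(-4 - 1*7) = 3337 - (37 + 2*(-4 - 1*7)*(9 + (-4 - 1*7)*(-2 + (-4 - 1*7)))) = 3337 - (37 + 2*(-4 - 7)*(9 + (-4 - 7)*(-2 + (-4 - 7)))) = 3337 - (37 + 2*(-11)*(9 - 11*(-2 - 11))) = 3337 - (37 + 2*(-11)*(9 - 11*(-13))) = 3337 - (37 + 2*(-11)*(9 + 143)) = 3337 - (37 + 2*(-11)*152) = 3337 - (37 - 3344) = 3337 - 1*(-3307) = 3337 + 3307 = 6644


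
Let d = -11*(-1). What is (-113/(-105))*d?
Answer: 1243/105 ≈ 11.838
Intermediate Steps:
d = 11
(-113/(-105))*d = -113/(-105)*11 = -113*(-1/105)*11 = (113/105)*11 = 1243/105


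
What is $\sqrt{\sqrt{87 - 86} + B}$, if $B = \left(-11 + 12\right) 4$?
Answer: $\sqrt{5} \approx 2.2361$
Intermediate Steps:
$B = 4$ ($B = 1 \cdot 4 = 4$)
$\sqrt{\sqrt{87 - 86} + B} = \sqrt{\sqrt{87 - 86} + 4} = \sqrt{\sqrt{1} + 4} = \sqrt{1 + 4} = \sqrt{5}$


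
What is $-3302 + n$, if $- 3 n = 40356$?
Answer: $-16754$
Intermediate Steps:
$n = -13452$ ($n = \left(- \frac{1}{3}\right) 40356 = -13452$)
$-3302 + n = -3302 - 13452 = -16754$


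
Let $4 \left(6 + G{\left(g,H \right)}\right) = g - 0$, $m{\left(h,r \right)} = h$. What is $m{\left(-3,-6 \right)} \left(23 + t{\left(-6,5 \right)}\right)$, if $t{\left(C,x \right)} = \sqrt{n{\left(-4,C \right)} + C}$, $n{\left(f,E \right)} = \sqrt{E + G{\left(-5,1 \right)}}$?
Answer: $-69 - \frac{3 \sqrt{-24 + 2 i \sqrt{53}}}{2} \approx -71.14 - 7.6538 i$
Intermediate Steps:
$G{\left(g,H \right)} = -6 + \frac{g}{4}$ ($G{\left(g,H \right)} = -6 + \frac{g - 0}{4} = -6 + \frac{g + 0}{4} = -6 + \frac{g}{4}$)
$n{\left(f,E \right)} = \sqrt{- \frac{29}{4} + E}$ ($n{\left(f,E \right)} = \sqrt{E + \left(-6 + \frac{1}{4} \left(-5\right)\right)} = \sqrt{E - \frac{29}{4}} = \sqrt{- \frac{29}{4} + E}$)
$t{\left(C,x \right)} = \sqrt{C + \frac{\sqrt{-29 + 4 C}}{2}}$ ($t{\left(C,x \right)} = \sqrt{\frac{\sqrt{-29 + 4 C}}{2} + C} = \sqrt{C + \frac{\sqrt{-29 + 4 C}}{2}}$)
$m{\left(-3,-6 \right)} \left(23 + t{\left(-6,5 \right)}\right) = - 3 \left(23 + \frac{\sqrt{2 \sqrt{-29 + 4 \left(-6\right)} + 4 \left(-6\right)}}{2}\right) = - 3 \left(23 + \frac{\sqrt{2 \sqrt{-29 - 24} - 24}}{2}\right) = - 3 \left(23 + \frac{\sqrt{2 \sqrt{-53} - 24}}{2}\right) = - 3 \left(23 + \frac{\sqrt{2 i \sqrt{53} - 24}}{2}\right) = - 3 \left(23 + \frac{\sqrt{-24 + 2 i \sqrt{53}}}{2}\right) = -69 - \frac{3 \sqrt{-24 + 2 i \sqrt{53}}}{2}$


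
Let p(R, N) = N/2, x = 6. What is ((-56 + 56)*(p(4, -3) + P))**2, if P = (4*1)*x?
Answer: 0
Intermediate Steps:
p(R, N) = N/2 (p(R, N) = N*(1/2) = N/2)
P = 24 (P = (4*1)*6 = 4*6 = 24)
((-56 + 56)*(p(4, -3) + P))**2 = ((-56 + 56)*((1/2)*(-3) + 24))**2 = (0*(-3/2 + 24))**2 = (0*(45/2))**2 = 0**2 = 0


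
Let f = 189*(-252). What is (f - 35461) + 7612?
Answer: -75477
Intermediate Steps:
f = -47628
(f - 35461) + 7612 = (-47628 - 35461) + 7612 = -83089 + 7612 = -75477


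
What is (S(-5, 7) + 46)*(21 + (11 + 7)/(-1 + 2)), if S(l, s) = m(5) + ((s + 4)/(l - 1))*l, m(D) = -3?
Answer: 4069/2 ≈ 2034.5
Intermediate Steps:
S(l, s) = -3 + l*(4 + s)/(-1 + l) (S(l, s) = -3 + ((s + 4)/(l - 1))*l = -3 + ((4 + s)/(-1 + l))*l = -3 + l*(4 + s)/(-1 + l))
(S(-5, 7) + 46)*(21 + (11 + 7)/(-1 + 2)) = ((3 - 5 - 5*7)/(-1 - 5) + 46)*(21 + (11 + 7)/(-1 + 2)) = ((3 - 5 - 35)/(-6) + 46)*(21 + 18/1) = (-⅙*(-37) + 46)*(21 + 18*1) = (37/6 + 46)*(21 + 18) = (313/6)*39 = 4069/2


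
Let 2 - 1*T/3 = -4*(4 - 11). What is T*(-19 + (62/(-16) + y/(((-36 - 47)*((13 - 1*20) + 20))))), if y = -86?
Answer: 590307/332 ≈ 1778.0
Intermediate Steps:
T = -78 (T = 6 - (-12)*(4 - 11) = 6 - (-12)*(-7) = 6 - 3*28 = 6 - 84 = -78)
T*(-19 + (62/(-16) + y/(((-36 - 47)*((13 - 1*20) + 20))))) = -78*(-19 + (62/(-16) - 86*1/((-36 - 47)*((13 - 1*20) + 20)))) = -78*(-19 + (62*(-1/16) - 86*(-1/(83*((13 - 20) + 20))))) = -78*(-19 + (-31/8 - 86*(-1/(83*(-7 + 20))))) = -78*(-19 + (-31/8 - 86/((-83*13)))) = -78*(-19 + (-31/8 - 86/(-1079))) = -78*(-19 + (-31/8 - 86*(-1/1079))) = -78*(-19 + (-31/8 + 86/1079)) = -78*(-19 - 32761/8632) = -78*(-196769/8632) = 590307/332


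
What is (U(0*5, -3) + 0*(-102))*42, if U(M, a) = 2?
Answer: 84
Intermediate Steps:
(U(0*5, -3) + 0*(-102))*42 = (2 + 0*(-102))*42 = (2 + 0)*42 = 2*42 = 84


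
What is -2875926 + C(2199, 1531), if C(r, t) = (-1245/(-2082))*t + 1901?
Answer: -1993937985/694 ≈ -2.8731e+6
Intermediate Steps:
C(r, t) = 1901 + 415*t/694 (C(r, t) = (-1245*(-1/2082))*t + 1901 = 415*t/694 + 1901 = 1901 + 415*t/694)
-2875926 + C(2199, 1531) = -2875926 + (1901 + (415/694)*1531) = -2875926 + (1901 + 635365/694) = -2875926 + 1954659/694 = -1993937985/694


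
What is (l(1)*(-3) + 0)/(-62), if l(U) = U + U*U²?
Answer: 3/31 ≈ 0.096774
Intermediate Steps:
l(U) = U + U³
(l(1)*(-3) + 0)/(-62) = ((1 + 1³)*(-3) + 0)/(-62) = ((1 + 1)*(-3) + 0)*(-1/62) = (2*(-3) + 0)*(-1/62) = (-6 + 0)*(-1/62) = -6*(-1/62) = 3/31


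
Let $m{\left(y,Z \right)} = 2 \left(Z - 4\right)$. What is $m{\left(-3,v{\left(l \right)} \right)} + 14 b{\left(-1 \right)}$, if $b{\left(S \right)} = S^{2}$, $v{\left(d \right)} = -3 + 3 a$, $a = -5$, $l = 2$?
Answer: $-30$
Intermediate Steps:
$v{\left(d \right)} = -18$ ($v{\left(d \right)} = -3 + 3 \left(-5\right) = -3 - 15 = -18$)
$m{\left(y,Z \right)} = -8 + 2 Z$ ($m{\left(y,Z \right)} = 2 \left(-4 + Z\right) = -8 + 2 Z$)
$m{\left(-3,v{\left(l \right)} \right)} + 14 b{\left(-1 \right)} = \left(-8 + 2 \left(-18\right)\right) + 14 \left(-1\right)^{2} = \left(-8 - 36\right) + 14 \cdot 1 = -44 + 14 = -30$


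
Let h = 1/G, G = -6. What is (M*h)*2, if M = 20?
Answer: -20/3 ≈ -6.6667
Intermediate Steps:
h = -⅙ (h = 1/(-6) = -⅙ ≈ -0.16667)
(M*h)*2 = (20*(-⅙))*2 = -10/3*2 = -20/3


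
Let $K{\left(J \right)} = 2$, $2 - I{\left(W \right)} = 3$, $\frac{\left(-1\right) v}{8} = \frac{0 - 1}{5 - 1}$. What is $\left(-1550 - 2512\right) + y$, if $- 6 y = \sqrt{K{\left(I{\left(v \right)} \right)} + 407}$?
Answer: $-4062 - \frac{\sqrt{409}}{6} \approx -4065.4$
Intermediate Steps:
$v = 2$ ($v = - 8 \frac{0 - 1}{5 - 1} = - 8 \left(- \frac{1}{4}\right) = - 8 \left(\left(-1\right) \frac{1}{4}\right) = \left(-8\right) \left(- \frac{1}{4}\right) = 2$)
$I{\left(W \right)} = -1$ ($I{\left(W \right)} = 2 - 3 = -1$)
$y = - \frac{\sqrt{409}}{6}$ ($y = - \frac{\sqrt{2 + 407}}{6} = - \frac{\sqrt{409}}{6} \approx -3.3706$)
$\left(-1550 - 2512\right) + y = \left(-1550 - 2512\right) - \frac{\sqrt{409}}{6} = -4062 - \frac{\sqrt{409}}{6}$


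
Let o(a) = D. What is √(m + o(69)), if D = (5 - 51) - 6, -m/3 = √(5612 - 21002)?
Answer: √(-52 - 27*I*√190) ≈ 12.724 - 14.625*I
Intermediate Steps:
m = -27*I*√190 (m = -3*√(5612 - 21002) = -27*I*√190 ≈ -372.17*I)
D = -52 (D = -46 - 6 = -52)
o(a) = -52
√(m + o(69)) = √(-27*I*√190 - 52) = √(-52 - 27*I*√190)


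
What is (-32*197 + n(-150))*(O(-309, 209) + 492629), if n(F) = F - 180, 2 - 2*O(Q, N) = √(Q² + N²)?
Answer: -3268107420 + 3317*√139162 ≈ -3.2669e+9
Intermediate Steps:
O(Q, N) = 1 - √(N² + Q²)/2 (O(Q, N) = 1 - √(Q² + N²)/2 = 1 - √(N² + Q²)/2)
n(F) = -180 + F
(-32*197 + n(-150))*(O(-309, 209) + 492629) = (-32*197 + (-180 - 150))*((1 - √(209² + (-309)²)/2) + 492629) = (-6304 - 330)*((1 - √(43681 + 95481)/2) + 492629) = -6634*((1 - √139162/2) + 492629) = -6634*(492630 - √139162/2) = -3268107420 + 3317*√139162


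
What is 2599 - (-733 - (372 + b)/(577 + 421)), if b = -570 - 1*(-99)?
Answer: 3325237/998 ≈ 3331.9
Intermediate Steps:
b = -471 (b = -570 + 99 = -471)
2599 - (-733 - (372 + b)/(577 + 421)) = 2599 - (-733 - (372 - 471)/(577 + 421)) = 2599 - (-733 - (-99)/998) = 2599 - (-733 - 1*(-99/998)) = 2599 - (-733 + 99/998) = 2599 - 1*(-731435/998) = 2599 + 731435/998 = 3325237/998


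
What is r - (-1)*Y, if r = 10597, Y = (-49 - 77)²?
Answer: 26473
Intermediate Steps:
Y = 15876 (Y = (-126)² = 15876)
r - (-1)*Y = 10597 - (-1)*15876 = 10597 - 1*(-15876) = 10597 + 15876 = 26473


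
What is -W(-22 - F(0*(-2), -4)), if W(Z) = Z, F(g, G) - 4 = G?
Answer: 22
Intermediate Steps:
F(g, G) = 4 + G
-W(-22 - F(0*(-2), -4)) = -(-22 - (4 - 4)) = -(-22 - 1*0) = -(-22 + 0) = -1*(-22) = 22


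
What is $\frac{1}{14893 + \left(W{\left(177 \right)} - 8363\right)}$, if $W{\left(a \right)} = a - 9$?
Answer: $\frac{1}{6698} \approx 0.0001493$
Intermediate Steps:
$W{\left(a \right)} = -9 + a$ ($W{\left(a \right)} = a - 9 = -9 + a$)
$\frac{1}{14893 + \left(W{\left(177 \right)} - 8363\right)} = \frac{1}{14893 + \left(\left(-9 + 177\right) - 8363\right)} = \frac{1}{14893 + \left(168 - 8363\right)} = \frac{1}{14893 - 8195} = \frac{1}{6698}$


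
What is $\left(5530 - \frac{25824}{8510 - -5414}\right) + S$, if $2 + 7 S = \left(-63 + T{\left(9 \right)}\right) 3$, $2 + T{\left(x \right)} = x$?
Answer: $\frac{134112548}{24367} \approx 5503.9$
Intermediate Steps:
$T{\left(x \right)} = -2 + x$
$S = - \frac{170}{7}$ ($S = - \frac{2}{7} + \frac{\left(-63 + \left(-2 + 9\right)\right) 3}{7} = - \frac{2}{7} + \frac{\left(-63 + 7\right) 3}{7} = - \frac{2}{7} + \frac{\left(-56\right) 3}{7} = - \frac{2}{7} + \frac{1}{7} \left(-168\right) = - \frac{2}{7} - 24 = - \frac{170}{7} \approx -24.286$)
$\left(5530 - \frac{25824}{8510 - -5414}\right) + S = \left(5530 - \frac{25824}{8510 - -5414}\right) - \frac{170}{7} = \left(5530 - \frac{25824}{8510 + 5414}\right) - \frac{170}{7} = \left(5530 - \frac{25824}{13924}\right) - \frac{170}{7} = \left(5530 - \frac{6456}{3481}\right) - \frac{170}{7} = \frac{19243474}{3481} - \frac{170}{7} = \frac{134112548}{24367}$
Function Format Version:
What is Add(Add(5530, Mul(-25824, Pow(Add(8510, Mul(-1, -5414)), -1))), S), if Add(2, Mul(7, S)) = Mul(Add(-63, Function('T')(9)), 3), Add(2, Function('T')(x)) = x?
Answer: Rational(134112548, 24367) ≈ 5503.9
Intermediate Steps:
Function('T')(x) = Add(-2, x)
S = Rational(-170, 7) (S = Add(Rational(-2, 7), Mul(Rational(1, 7), Mul(Add(-63, Add(-2, 9)), 3))) = Add(Rational(-2, 7), Mul(Rational(1, 7), Mul(Add(-63, 7), 3))) = Add(Rational(-2, 7), Mul(Rational(1, 7), Mul(-56, 3))) = Add(Rational(-2, 7), Mul(Rational(1, 7), -168)) = Add(Rational(-2, 7), -24) = Rational(-170, 7) ≈ -24.286)
Add(Add(5530, Mul(-25824, Pow(Add(8510, Mul(-1, -5414)), -1))), S) = Add(Add(5530, Mul(-25824, Pow(Add(8510, Mul(-1, -5414)), -1))), Rational(-170, 7)) = Add(Add(5530, Mul(-25824, Pow(Add(8510, 5414), -1))), Rational(-170, 7)) = Add(Add(5530, Mul(-25824, Pow(13924, -1))), Rational(-170, 7)) = Add(Add(5530, Mul(-25824, Rational(1, 13924))), Rational(-170, 7)) = Add(Add(5530, Rational(-6456, 3481)), Rational(-170, 7)) = Add(Rational(19243474, 3481), Rational(-170, 7)) = Rational(134112548, 24367)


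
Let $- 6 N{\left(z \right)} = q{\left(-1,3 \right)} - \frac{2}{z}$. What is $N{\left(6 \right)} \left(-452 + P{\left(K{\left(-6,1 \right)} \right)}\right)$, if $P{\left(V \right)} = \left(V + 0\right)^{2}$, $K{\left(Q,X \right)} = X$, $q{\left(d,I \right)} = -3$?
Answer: $- \frac{2255}{9} \approx -250.56$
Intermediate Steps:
$P{\left(V \right)} = V^{2}$
$N{\left(z \right)} = \frac{1}{2} + \frac{1}{3 z}$ ($N{\left(z \right)} = - \frac{-3 - \frac{2}{z}}{6} = \frac{1}{2} + \frac{1}{3 z}$)
$N{\left(6 \right)} \left(-452 + P{\left(K{\left(-6,1 \right)} \right)}\right) = \frac{2 + 3 \cdot 6}{6 \cdot 6} \left(-452 + 1^{2}\right) = \frac{1}{6} \cdot \frac{1}{6} \left(2 + 18\right) \left(-452 + 1\right) = \frac{1}{6} \cdot \frac{1}{6} \cdot 20 \left(-451\right) = \frac{5}{9} \left(-451\right) = - \frac{2255}{9}$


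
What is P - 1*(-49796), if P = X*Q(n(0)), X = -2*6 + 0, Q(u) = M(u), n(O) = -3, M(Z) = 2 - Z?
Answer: 49736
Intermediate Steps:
Q(u) = 2 - u
X = -12 (X = -12 + 0 = -12)
P = -60 (P = -12*(2 - 1*(-3)) = -12*(2 + 3) = -12*5 = -60)
P - 1*(-49796) = -60 - 1*(-49796) = -60 + 49796 = 49736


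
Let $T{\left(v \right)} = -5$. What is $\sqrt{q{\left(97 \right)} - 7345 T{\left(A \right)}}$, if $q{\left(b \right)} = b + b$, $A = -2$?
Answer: $\sqrt{36919} \approx 192.14$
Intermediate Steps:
$q{\left(b \right)} = 2 b$
$\sqrt{q{\left(97 \right)} - 7345 T{\left(A \right)}} = \sqrt{2 \cdot 97 - -36725} = \sqrt{194 + 36725} = \sqrt{36919}$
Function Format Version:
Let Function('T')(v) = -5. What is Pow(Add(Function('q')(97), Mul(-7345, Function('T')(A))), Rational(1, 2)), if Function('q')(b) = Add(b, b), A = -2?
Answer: Pow(36919, Rational(1, 2)) ≈ 192.14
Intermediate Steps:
Function('q')(b) = Mul(2, b)
Pow(Add(Function('q')(97), Mul(-7345, Function('T')(A))), Rational(1, 2)) = Pow(Add(Mul(2, 97), Mul(-7345, -5)), Rational(1, 2)) = Pow(Add(194, 36725), Rational(1, 2)) = Pow(36919, Rational(1, 2))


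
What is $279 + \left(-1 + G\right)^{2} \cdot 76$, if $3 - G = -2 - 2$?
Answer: $3015$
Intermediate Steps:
$G = 7$ ($G = 3 - \left(-2 - 2\right) = 3 - -4 = 3 + 4 = 7$)
$279 + \left(-1 + G\right)^{2} \cdot 76 = 279 + \left(-1 + 7\right)^{2} \cdot 76 = 279 + 6^{2} \cdot 76 = 279 + 36 \cdot 76 = 279 + 2736 = 3015$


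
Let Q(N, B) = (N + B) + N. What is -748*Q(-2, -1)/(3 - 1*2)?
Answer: 3740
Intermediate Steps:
Q(N, B) = B + 2*N (Q(N, B) = (B + N) + N = B + 2*N)
-748*Q(-2, -1)/(3 - 1*2) = -748*(-1 + 2*(-2))/(3 - 1*2) = -748*(-1 - 4)/(3 - 2) = -(-3740)/1 = -(-3740) = -748*(-5) = 3740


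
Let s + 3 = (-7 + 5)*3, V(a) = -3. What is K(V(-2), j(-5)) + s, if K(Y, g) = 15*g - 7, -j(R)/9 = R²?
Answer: -3391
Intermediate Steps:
j(R) = -9*R²
s = -9 (s = -3 + (-7 + 5)*3 = -3 - 2*3 = -3 - 6 = -9)
K(Y, g) = -7 + 15*g
K(V(-2), j(-5)) + s = (-7 + 15*(-9*(-5)²)) - 9 = (-7 + 15*(-9*25)) - 9 = (-7 + 15*(-225)) - 9 = (-7 - 3375) - 9 = -3382 - 9 = -3391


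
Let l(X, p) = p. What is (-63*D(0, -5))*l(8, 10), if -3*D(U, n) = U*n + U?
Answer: 0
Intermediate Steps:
D(U, n) = -U/3 - U*n/3 (D(U, n) = -(U*n + U)/3 = -(U + U*n)/3 = -U/3 - U*n/3)
(-63*D(0, -5))*l(8, 10) = -(-21)*0*(1 - 5)*10 = -(-21)*0*(-4)*10 = -63*0*10 = 0*10 = 0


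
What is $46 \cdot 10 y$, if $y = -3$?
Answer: $-1380$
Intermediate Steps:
$46 \cdot 10 y = 46 \cdot 10 \left(-3\right) = 460 \left(-3\right) = -1380$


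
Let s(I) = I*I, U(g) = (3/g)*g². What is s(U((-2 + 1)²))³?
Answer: 729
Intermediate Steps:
U(g) = 3*g
s(I) = I²
s(U((-2 + 1)²))³ = ((3*(-2 + 1)²)²)³ = ((3*(-1)²)²)³ = ((3*1)²)³ = (3²)³ = 9³ = 729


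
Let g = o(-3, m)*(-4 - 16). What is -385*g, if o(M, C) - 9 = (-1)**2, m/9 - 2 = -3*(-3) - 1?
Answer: 77000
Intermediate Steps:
m = 90 (m = 18 + 9*(-3*(-3) - 1) = 18 + 9*(9 - 1) = 18 + 9*8 = 18 + 72 = 90)
o(M, C) = 10 (o(M, C) = 9 + (-1)**2 = 9 + 1 = 10)
g = -200 (g = 10*(-4 - 16) = 10*(-20) = -200)
-385*g = -385*(-200) = 77000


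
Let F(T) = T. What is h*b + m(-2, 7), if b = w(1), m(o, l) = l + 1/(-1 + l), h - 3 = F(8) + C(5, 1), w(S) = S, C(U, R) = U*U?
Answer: 259/6 ≈ 43.167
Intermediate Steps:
C(U, R) = U**2
h = 36 (h = 3 + (8 + 5**2) = 3 + (8 + 25) = 3 + 33 = 36)
b = 1
h*b + m(-2, 7) = 36*1 + (1 + 7**2 - 1*7)/(-1 + 7) = 36 + (1 + 49 - 7)/6 = 36 + (1/6)*43 = 36 + 43/6 = 259/6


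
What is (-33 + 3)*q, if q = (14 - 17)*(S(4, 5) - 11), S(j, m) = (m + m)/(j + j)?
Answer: -1755/2 ≈ -877.50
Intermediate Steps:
S(j, m) = m/j (S(j, m) = (2*m)/((2*j)) = (2*m)*(1/(2*j)) = m/j)
q = 117/4 (q = (14 - 17)*(5/4 - 11) = -3*(5*(¼) - 11) = -3*(5/4 - 11) = -3*(-39/4) = 117/4 ≈ 29.250)
(-33 + 3)*q = (-33 + 3)*(117/4) = -30*117/4 = -1755/2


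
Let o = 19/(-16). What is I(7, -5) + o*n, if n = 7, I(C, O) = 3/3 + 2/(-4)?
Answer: -125/16 ≈ -7.8125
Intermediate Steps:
I(C, O) = ½ (I(C, O) = 3*(⅓) + 2*(-¼) = 1 - ½ = ½)
o = -19/16 (o = 19*(-1/16) = -19/16 ≈ -1.1875)
I(7, -5) + o*n = ½ - 19/16*7 = ½ - 133/16 = -125/16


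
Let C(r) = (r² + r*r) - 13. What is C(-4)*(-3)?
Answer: -57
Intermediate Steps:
C(r) = -13 + 2*r² (C(r) = (r² + r²) - 13 = 2*r² - 13 = -13 + 2*r²)
C(-4)*(-3) = (-13 + 2*(-4)²)*(-3) = (-13 + 2*16)*(-3) = (-13 + 32)*(-3) = 19*(-3) = -57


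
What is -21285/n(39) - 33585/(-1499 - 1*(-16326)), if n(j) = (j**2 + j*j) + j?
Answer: -139689360/15227329 ≈ -9.1736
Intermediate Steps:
n(j) = j + 2*j**2 (n(j) = (j**2 + j**2) + j = 2*j**2 + j = j + 2*j**2)
-21285/n(39) - 33585/(-1499 - 1*(-16326)) = -21285*1/(39*(1 + 2*39)) - 33585/(-1499 - 1*(-16326)) = -21285*1/(39*(1 + 78)) - 33585/(-1499 + 16326) = -21285/(39*79) - 33585/14827 = -21285/3081 - 33585*1/14827 = -21285*1/3081 - 33585/14827 = -7095/1027 - 33585/14827 = -139689360/15227329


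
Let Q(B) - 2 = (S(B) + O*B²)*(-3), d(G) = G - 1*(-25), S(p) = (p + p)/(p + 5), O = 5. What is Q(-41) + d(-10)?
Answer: -151229/6 ≈ -25205.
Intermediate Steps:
S(p) = 2*p/(5 + p) (S(p) = (2*p)/(5 + p) = 2*p/(5 + p))
d(G) = 25 + G (d(G) = G + 25 = 25 + G)
Q(B) = 2 - 15*B² - 6*B/(5 + B) (Q(B) = 2 + (2*B/(5 + B) + 5*B²)*(-3) = 2 + (5*B² + 2*B/(5 + B))*(-3) = 2 + (-15*B² - 6*B/(5 + B)) = 2 - 15*B² - 6*B/(5 + B))
Q(-41) + d(-10) = (-6*(-41) + (2 - 15*(-41)²)*(5 - 41))/(5 - 41) + (25 - 10) = (246 + (2 - 15*1681)*(-36))/(-36) + 15 = -(246 + (2 - 25215)*(-36))/36 + 15 = -(246 - 25213*(-36))/36 + 15 = -(246 + 907668)/36 + 15 = -1/36*907914 + 15 = -151319/6 + 15 = -151229/6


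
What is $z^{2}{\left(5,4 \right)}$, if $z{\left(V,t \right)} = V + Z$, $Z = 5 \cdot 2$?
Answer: $225$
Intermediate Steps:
$Z = 10$
$z{\left(V,t \right)} = 10 + V$ ($z{\left(V,t \right)} = V + 10 = 10 + V$)
$z^{2}{\left(5,4 \right)} = \left(10 + 5\right)^{2} = 15^{2} = 225$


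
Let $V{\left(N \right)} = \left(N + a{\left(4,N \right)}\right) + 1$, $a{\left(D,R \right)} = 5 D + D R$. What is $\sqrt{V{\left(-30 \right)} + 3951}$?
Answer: $7 \sqrt{78} \approx 61.822$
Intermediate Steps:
$V{\left(N \right)} = 21 + 5 N$ ($V{\left(N \right)} = \left(N + 4 \left(5 + N\right)\right) + 1 = \left(N + \left(20 + 4 N\right)\right) + 1 = \left(20 + 5 N\right) + 1 = 21 + 5 N$)
$\sqrt{V{\left(-30 \right)} + 3951} = \sqrt{\left(21 + 5 \left(-30\right)\right) + 3951} = \sqrt{\left(21 - 150\right) + 3951} = \sqrt{-129 + 3951} = \sqrt{3822} = 7 \sqrt{78}$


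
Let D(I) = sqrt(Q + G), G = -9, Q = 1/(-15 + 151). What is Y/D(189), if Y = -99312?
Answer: 198624*I*sqrt(41582)/1223 ≈ 33118.0*I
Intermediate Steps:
Q = 1/136 ≈ 0.0073529
D(I) = I*sqrt(41582)/68 (D(I) = sqrt(1/136 - 9) = sqrt(-1223/136) = I*sqrt(41582)/68)
Y/D(189) = -99312*(-2*I*sqrt(41582)/1223) = -(-198624)*I*sqrt(41582)/1223 = 198624*I*sqrt(41582)/1223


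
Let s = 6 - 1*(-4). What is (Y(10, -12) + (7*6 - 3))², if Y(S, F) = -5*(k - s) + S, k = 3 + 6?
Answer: 2916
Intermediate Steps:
s = 10 (s = 6 + 4 = 10)
k = 9
Y(S, F) = 5 + S (Y(S, F) = -5*(9 - 1*10) + S = -5*(9 - 10) + S = -5*(-1) + S = 5 + S)
(Y(10, -12) + (7*6 - 3))² = ((5 + 10) + (7*6 - 3))² = (15 + (42 - 3))² = (15 + 39)² = 54² = 2916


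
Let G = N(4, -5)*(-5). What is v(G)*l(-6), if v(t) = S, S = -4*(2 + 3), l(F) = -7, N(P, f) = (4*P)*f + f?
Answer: 140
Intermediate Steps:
N(P, f) = f + 4*P*f (N(P, f) = 4*P*f + f = f + 4*P*f)
G = 425 (G = -5*(1 + 4*4)*(-5) = -5*(1 + 16)*(-5) = -5*17*(-5) = -85*(-5) = 425)
S = -20 (S = -4*5 = -20)
v(t) = -20
v(G)*l(-6) = -20*(-7) = 140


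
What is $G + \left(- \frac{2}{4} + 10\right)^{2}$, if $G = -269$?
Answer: $- \frac{715}{4} \approx -178.75$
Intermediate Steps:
$G + \left(- \frac{2}{4} + 10\right)^{2} = -269 + \left(- \frac{2}{4} + 10\right)^{2} = -269 + \left(\left(-2\right) \frac{1}{4} + 10\right)^{2} = -269 + \left(- \frac{1}{2} + 10\right)^{2} = -269 + \left(\frac{19}{2}\right)^{2} = -269 + \frac{361}{4} = - \frac{715}{4}$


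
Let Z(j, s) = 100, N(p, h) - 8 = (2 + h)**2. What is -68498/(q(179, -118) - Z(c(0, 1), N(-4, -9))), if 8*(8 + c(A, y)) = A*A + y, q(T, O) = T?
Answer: -68498/79 ≈ -867.06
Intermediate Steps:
c(A, y) = -8 + y/8 + A**2/8 (c(A, y) = -8 + (A*A + y)/8 = -8 + (A**2 + y)/8 = -8 + (y + A**2)/8 = -8 + (y/8 + A**2/8) = -8 + y/8 + A**2/8)
N(p, h) = 8 + (2 + h)**2
-68498/(q(179, -118) - Z(c(0, 1), N(-4, -9))) = -68498/(179 - 1*100) = -68498/(179 - 100) = -68498/79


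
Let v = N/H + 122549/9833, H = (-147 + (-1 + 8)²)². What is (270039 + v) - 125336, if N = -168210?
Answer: 976051040033/6745438 ≈ 1.4470e+5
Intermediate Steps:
H = 9604 (H = (-147 + 7²)² = (-147 + 49)² = (-98)² = 9604)
v = -34074881/6745438 (v = -168210/9604 + 122549/9833 = -168210*1/9604 + 122549*(1/9833) = -12015/686 + 122549/9833 = -34074881/6745438 ≈ -5.0515)
(270039 + v) - 125336 = (270039 - 34074881/6745438) - 125336 = 1821497257201/6745438 - 125336 = 976051040033/6745438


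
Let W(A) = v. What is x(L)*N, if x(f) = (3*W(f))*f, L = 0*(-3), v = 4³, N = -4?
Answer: 0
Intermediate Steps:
v = 64
W(A) = 64
L = 0
x(f) = 192*f (x(f) = (3*64)*f = 192*f)
x(L)*N = (192*0)*(-4) = 0*(-4) = 0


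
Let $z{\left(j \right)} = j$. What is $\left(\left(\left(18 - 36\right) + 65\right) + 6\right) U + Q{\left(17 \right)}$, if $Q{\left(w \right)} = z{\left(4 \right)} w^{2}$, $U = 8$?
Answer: $1580$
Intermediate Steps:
$Q{\left(w \right)} = 4 w^{2}$
$\left(\left(\left(18 - 36\right) + 65\right) + 6\right) U + Q{\left(17 \right)} = \left(\left(\left(18 - 36\right) + 65\right) + 6\right) 8 + 4 \cdot 17^{2} = \left(\left(-18 + 65\right) + 6\right) 8 + 4 \cdot 289 = \left(47 + 6\right) 8 + 1156 = 53 \cdot 8 + 1156 = 424 + 1156 = 1580$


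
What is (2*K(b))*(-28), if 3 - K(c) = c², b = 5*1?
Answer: 1232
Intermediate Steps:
b = 5
K(c) = 3 - c²
(2*K(b))*(-28) = (2*(3 - 1*5²))*(-28) = (2*(3 - 1*25))*(-28) = (2*(3 - 25))*(-28) = (2*(-22))*(-28) = -44*(-28) = 1232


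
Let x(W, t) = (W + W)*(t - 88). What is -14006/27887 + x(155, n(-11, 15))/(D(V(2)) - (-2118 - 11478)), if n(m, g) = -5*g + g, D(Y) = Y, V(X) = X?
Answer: -734954574/189603713 ≈ -3.8763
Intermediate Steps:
n(m, g) = -4*g
x(W, t) = 2*W*(-88 + t) (x(W, t) = (2*W)*(-88 + t) = 2*W*(-88 + t))
-14006/27887 + x(155, n(-11, 15))/(D(V(2)) - (-2118 - 11478)) = -14006/27887 + (2*155*(-88 - 4*15))/(2 - (-2118 - 11478)) = -14006*1/27887 + (2*155*(-88 - 60))/(2 - 1*(-13596)) = -14006/27887 + (2*155*(-148))/(2 + 13596) = -14006/27887 - 45880/13598 = -14006/27887 - 45880*1/13598 = -14006/27887 - 22940/6799 = -734954574/189603713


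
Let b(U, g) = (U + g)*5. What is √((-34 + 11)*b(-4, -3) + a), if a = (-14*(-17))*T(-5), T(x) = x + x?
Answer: 15*I*√7 ≈ 39.686*I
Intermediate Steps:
T(x) = 2*x
a = -2380 (a = (-14*(-17))*(2*(-5)) = 238*(-10) = -2380)
b(U, g) = 5*U + 5*g
√((-34 + 11)*b(-4, -3) + a) = √((-34 + 11)*(5*(-4) + 5*(-3)) - 2380) = √(-23*(-20 - 15) - 2380) = √(-23*(-35) - 2380) = √(805 - 2380) = √(-1575) = 15*I*√7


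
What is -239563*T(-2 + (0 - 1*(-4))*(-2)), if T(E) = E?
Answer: 2395630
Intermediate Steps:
-239563*T(-2 + (0 - 1*(-4))*(-2)) = -239563*(-2 + (0 - 1*(-4))*(-2)) = -239563*(-2 + (0 + 4)*(-2)) = -239563*(-2 + 4*(-2)) = -239563*(-2 - 8) = -239563*(-10) = 2395630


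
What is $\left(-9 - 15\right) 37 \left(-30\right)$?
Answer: $26640$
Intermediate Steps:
$\left(-9 - 15\right) 37 \left(-30\right) = \left(-24\right) 37 \left(-30\right) = \left(-888\right) \left(-30\right) = 26640$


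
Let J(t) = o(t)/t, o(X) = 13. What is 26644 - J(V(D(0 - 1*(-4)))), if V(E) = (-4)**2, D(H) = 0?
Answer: 426291/16 ≈ 26643.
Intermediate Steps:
V(E) = 16
J(t) = 13/t
26644 - J(V(D(0 - 1*(-4)))) = 26644 - 13/16 = 426291/16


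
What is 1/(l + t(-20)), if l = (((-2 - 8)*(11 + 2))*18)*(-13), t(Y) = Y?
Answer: 1/30400 ≈ 3.2895e-5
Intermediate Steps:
l = 30420 (l = (-10*13*18)*(-13) = -130*18*(-13) = -2340*(-13) = 30420)
1/(l + t(-20)) = 1/(30420 - 20) = 1/30400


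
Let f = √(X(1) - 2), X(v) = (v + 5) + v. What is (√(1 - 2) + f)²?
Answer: (I + √5)² ≈ 4.0 + 4.4721*I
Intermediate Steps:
X(v) = 5 + 2*v (X(v) = (5 + v) + v = 5 + 2*v)
f = √5 (f = √((5 + 2*1) - 2) = √((5 + 2) - 2) = √(7 - 2) = √5 ≈ 2.2361)
(√(1 - 2) + f)² = (√(1 - 2) + √5)² = (√(-1) + √5)² = (I + √5)²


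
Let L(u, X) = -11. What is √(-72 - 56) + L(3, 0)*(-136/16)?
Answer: 187/2 + 8*I*√2 ≈ 93.5 + 11.314*I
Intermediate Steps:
√(-72 - 56) + L(3, 0)*(-136/16) = √(-72 - 56) - (-1496)/16 = √(-128) - (-1496)/16 = 8*I*√2 - 11*(-17/2) = 8*I*√2 + 187/2 = 187/2 + 8*I*√2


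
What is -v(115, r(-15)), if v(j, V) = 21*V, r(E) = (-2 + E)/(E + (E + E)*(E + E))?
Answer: 119/295 ≈ 0.40339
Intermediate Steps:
r(E) = (-2 + E)/(E + 4*E**2) (r(E) = (-2 + E)/(E + (2*E)*(2*E)) = (-2 + E)/(E + 4*E**2))
-v(115, r(-15)) = -21*(-2 - 15)/((-15)*(1 + 4*(-15))) = -21*(-1/15*(-17)/(1 - 60)) = -21*(-1/15*(-17)/(-59)) = -21*(-1/15*(-1/59)*(-17)) = -21*(-17)/885 = -1*(-119/295) = 119/295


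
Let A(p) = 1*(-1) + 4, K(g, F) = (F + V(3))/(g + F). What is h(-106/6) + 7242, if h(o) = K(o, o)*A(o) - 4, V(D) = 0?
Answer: 14479/2 ≈ 7239.5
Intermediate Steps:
K(g, F) = F/(F + g) (K(g, F) = (F + 0)/(g + F) = F/(F + g))
A(p) = 3 (A(p) = -1 + 4 = 3)
h(o) = -5/2 (h(o) = (o/(o + o))*3 - 4 = (o/((2*o)))*3 - 4 = (o*(1/(2*o)))*3 - 4 = (1/2)*3 - 4 = 3/2 - 4 = -5/2)
h(-106/6) + 7242 = -5/2 + 7242 = 14479/2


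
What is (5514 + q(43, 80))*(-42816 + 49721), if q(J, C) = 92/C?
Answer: 152328443/4 ≈ 3.8082e+7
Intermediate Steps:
(5514 + q(43, 80))*(-42816 + 49721) = (5514 + 92/80)*(-42816 + 49721) = (5514 + 92*(1/80))*6905 = (5514 + 23/20)*6905 = (110303/20)*6905 = 152328443/4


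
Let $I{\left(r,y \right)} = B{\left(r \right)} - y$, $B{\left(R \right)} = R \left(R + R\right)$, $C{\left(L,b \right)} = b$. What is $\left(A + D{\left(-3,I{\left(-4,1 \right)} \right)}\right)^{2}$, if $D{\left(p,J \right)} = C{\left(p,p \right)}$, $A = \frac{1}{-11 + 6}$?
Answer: $\frac{256}{25} \approx 10.24$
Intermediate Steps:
$B{\left(R \right)} = 2 R^{2}$ ($B{\left(R \right)} = R 2 R = 2 R^{2}$)
$I{\left(r,y \right)} = - y + 2 r^{2}$ ($I{\left(r,y \right)} = 2 r^{2} - y = - y + 2 r^{2}$)
$A = - \frac{1}{5}$ ($A = \frac{1}{-5} = - \frac{1}{5} \approx -0.2$)
$D{\left(p,J \right)} = p$
$\left(A + D{\left(-3,I{\left(-4,1 \right)} \right)}\right)^{2} = \left(- \frac{1}{5} - 3\right)^{2} = \left(- \frac{16}{5}\right)^{2} = \frac{256}{25}$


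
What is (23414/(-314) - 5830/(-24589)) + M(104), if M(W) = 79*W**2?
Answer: 3298348253359/3860473 ≈ 8.5439e+5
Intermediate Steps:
(23414/(-314) - 5830/(-24589)) + M(104) = (23414/(-314) - 5830/(-24589)) + 79*104**2 = (23414*(-1/314) - 5830*(-1/24589)) + 79*10816 = (-11707/157 + 5830/24589) + 854464 = -286948113/3860473 + 854464 = 3298348253359/3860473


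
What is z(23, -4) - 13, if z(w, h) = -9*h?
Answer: 23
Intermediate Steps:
z(23, -4) - 13 = -9*(-4) - 13 = 36 - 13 = 23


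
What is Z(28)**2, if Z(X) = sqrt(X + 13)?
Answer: 41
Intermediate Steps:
Z(X) = sqrt(13 + X)
Z(28)**2 = (sqrt(13 + 28))**2 = (sqrt(41))**2 = 41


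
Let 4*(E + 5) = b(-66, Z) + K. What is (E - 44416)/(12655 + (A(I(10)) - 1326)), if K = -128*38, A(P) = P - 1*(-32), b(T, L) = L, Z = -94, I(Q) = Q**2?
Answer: -91321/22922 ≈ -3.9840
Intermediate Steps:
A(P) = 32 + P (A(P) = P + 32 = 32 + P)
K = -4864
E = -2489/2 (E = -5 + (-94 - 4864)/4 = -5 + (1/4)*(-4958) = -5 - 2479/2 = -2489/2 ≈ -1244.5)
(E - 44416)/(12655 + (A(I(10)) - 1326)) = (-2489/2 - 44416)/(12655 + ((32 + 10**2) - 1326)) = -91321/(2*(12655 + ((32 + 100) - 1326))) = -91321/(2*(12655 + (132 - 1326))) = -91321/(2*(12655 - 1194)) = -91321/2/11461 = -91321/2*1/11461 = -91321/22922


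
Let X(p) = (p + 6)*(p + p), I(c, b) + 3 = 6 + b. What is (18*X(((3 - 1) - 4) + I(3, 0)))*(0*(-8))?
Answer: 0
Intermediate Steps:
I(c, b) = 3 + b (I(c, b) = -3 + (6 + b) = 3 + b)
X(p) = 2*p*(6 + p) (X(p) = (6 + p)*(2*p) = 2*p*(6 + p))
(18*X(((3 - 1) - 4) + I(3, 0)))*(0*(-8)) = (18*(2*(((3 - 1) - 4) + (3 + 0))*(6 + (((3 - 1) - 4) + (3 + 0)))))*(0*(-8)) = (18*(2*((2 - 4) + 3)*(6 + ((2 - 4) + 3))))*0 = (18*(2*(-2 + 3)*(6 + (-2 + 3))))*0 = (18*(2*1*(6 + 1)))*0 = (18*(2*1*7))*0 = (18*14)*0 = 252*0 = 0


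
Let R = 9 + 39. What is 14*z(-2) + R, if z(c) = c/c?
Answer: 62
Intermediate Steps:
z(c) = 1
R = 48
14*z(-2) + R = 14*1 + 48 = 14 + 48 = 62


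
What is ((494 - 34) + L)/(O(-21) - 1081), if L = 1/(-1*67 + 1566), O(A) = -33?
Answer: -689541/1669886 ≈ -0.41293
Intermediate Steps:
L = 1/1499 (L = 1/(-67 + 1566) = 1/1499 ≈ 0.00066711)
((494 - 34) + L)/(O(-21) - 1081) = ((494 - 34) + 1/1499)/(-33 - 1081) = (460 + 1/1499)/(-1114) = -1/1114*689541/1499 = -689541/1669886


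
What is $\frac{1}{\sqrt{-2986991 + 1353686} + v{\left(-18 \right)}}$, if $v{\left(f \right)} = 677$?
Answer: $\frac{677}{2091634} - \frac{i \sqrt{1633305}}{2091634} \approx 0.00032367 - 0.00061101 i$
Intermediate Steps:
$\frac{1}{\sqrt{-2986991 + 1353686} + v{\left(-18 \right)}} = \frac{1}{\sqrt{-2986991 + 1353686} + 677} = \frac{1}{\sqrt{-1633305} + 677} = \frac{1}{i \sqrt{1633305} + 677} = \frac{1}{677 + i \sqrt{1633305}}$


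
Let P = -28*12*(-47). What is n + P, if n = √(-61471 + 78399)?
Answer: 15792 + 92*√2 ≈ 15922.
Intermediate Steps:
n = 92*√2 (n = √16928 = 92*√2 ≈ 130.11)
P = 15792 (P = -336*(-47) = 15792)
n + P = 92*√2 + 15792 = 15792 + 92*√2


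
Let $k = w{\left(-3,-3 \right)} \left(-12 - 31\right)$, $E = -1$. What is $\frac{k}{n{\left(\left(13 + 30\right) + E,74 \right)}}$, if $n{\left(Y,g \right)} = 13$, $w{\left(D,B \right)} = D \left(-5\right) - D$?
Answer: $- \frac{774}{13} \approx -59.538$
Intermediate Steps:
$w{\left(D,B \right)} = - 6 D$ ($w{\left(D,B \right)} = - 5 D - D = - 6 D$)
$k = -774$ ($k = \left(-6\right) \left(-3\right) \left(-12 - 31\right) = 18 \left(-43\right) = -774$)
$\frac{k}{n{\left(\left(13 + 30\right) + E,74 \right)}} = - \frac{774}{13}$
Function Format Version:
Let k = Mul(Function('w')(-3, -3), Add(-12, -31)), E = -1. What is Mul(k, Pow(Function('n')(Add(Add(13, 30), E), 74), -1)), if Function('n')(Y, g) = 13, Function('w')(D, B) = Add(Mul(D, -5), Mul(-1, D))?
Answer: Rational(-774, 13) ≈ -59.538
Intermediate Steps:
Function('w')(D, B) = Mul(-6, D) (Function('w')(D, B) = Add(Mul(-5, D), Mul(-1, D)) = Mul(-6, D))
k = -774 (k = Mul(Mul(-6, -3), Add(-12, -31)) = Mul(18, -43) = -774)
Mul(k, Pow(Function('n')(Add(Add(13, 30), E), 74), -1)) = Mul(-774, Pow(13, -1)) = Mul(-774, Rational(1, 13)) = Rational(-774, 13)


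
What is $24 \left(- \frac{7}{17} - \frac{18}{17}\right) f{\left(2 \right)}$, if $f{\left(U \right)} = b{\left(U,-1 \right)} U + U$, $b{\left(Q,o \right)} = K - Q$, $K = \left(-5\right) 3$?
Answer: $\frac{19200}{17} \approx 1129.4$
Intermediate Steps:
$K = -15$
$b{\left(Q,o \right)} = -15 - Q$
$f{\left(U \right)} = U + U \left(-15 - U\right)$ ($f{\left(U \right)} = \left(-15 - U\right) U + U = U \left(-15 - U\right) + U = U + U \left(-15 - U\right)$)
$24 \left(- \frac{7}{17} - \frac{18}{17}\right) f{\left(2 \right)} = 24 \left(- \frac{7}{17} - \frac{18}{17}\right) \left(\left(-1\right) 2 \left(14 + 2\right)\right) = 24 \left(\left(-7\right) \frac{1}{17} - \frac{18}{17}\right) \left(\left(-1\right) 2 \cdot 16\right) = 24 \left(- \frac{7}{17} - \frac{18}{17}\right) \left(-32\right) = 24 \left(- \frac{25}{17}\right) \left(-32\right) = \left(- \frac{600}{17}\right) \left(-32\right) = \frac{19200}{17}$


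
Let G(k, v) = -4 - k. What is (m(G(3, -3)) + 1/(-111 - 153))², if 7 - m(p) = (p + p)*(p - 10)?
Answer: 3719170225/69696 ≈ 53363.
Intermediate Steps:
m(p) = 7 - 2*p*(-10 + p) (m(p) = 7 - (p + p)*(p - 10) = 7 - 2*p*(-10 + p))
(m(G(3, -3)) + 1/(-111 - 153))² = ((7 - 2*(-4 - 1*3)² + 20*(-4 - 1*3)) + 1/(-111 - 153))² = ((7 - 2*(-4 - 3)² + 20*(-4 - 3)) + 1/(-264))² = ((7 - 2*(-7)² + 20*(-7)) - 1/264)² = ((7 - 2*49 - 140) - 1/264)² = ((7 - 98 - 140) - 1/264)² = (-231 - 1/264)² = (-60985/264)² = 3719170225/69696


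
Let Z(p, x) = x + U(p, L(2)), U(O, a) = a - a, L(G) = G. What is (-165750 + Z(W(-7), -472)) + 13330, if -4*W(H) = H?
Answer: -152892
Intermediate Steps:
U(O, a) = 0
W(H) = -H/4
Z(p, x) = x (Z(p, x) = x + 0 = x)
(-165750 + Z(W(-7), -472)) + 13330 = (-165750 - 472) + 13330 = -166222 + 13330 = -152892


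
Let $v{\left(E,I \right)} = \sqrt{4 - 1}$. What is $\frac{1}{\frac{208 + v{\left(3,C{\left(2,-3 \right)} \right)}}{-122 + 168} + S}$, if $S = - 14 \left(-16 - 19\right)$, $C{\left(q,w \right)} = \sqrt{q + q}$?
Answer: $\frac{1046408}{517471501} - \frac{46 \sqrt{3}}{517471501} \approx 0.002022$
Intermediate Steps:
$C{\left(q,w \right)} = \sqrt{2} \sqrt{q}$ ($C{\left(q,w \right)} = \sqrt{2 q} = \sqrt{2} \sqrt{q}$)
$v{\left(E,I \right)} = \sqrt{3}$
$S = 490$ ($S = \left(-14\right) \left(-35\right) = 490$)
$\frac{1}{\frac{208 + v{\left(3,C{\left(2,-3 \right)} \right)}}{-122 + 168} + S} = \frac{1}{\frac{208 + \sqrt{3}}{-122 + 168} + 490} = \frac{1}{\frac{208 + \sqrt{3}}{46} + 490} = \frac{1}{\left(208 + \sqrt{3}\right) \frac{1}{46} + 490} = \frac{1}{\left(\frac{104}{23} + \frac{\sqrt{3}}{46}\right) + 490} = \frac{1}{\frac{11374}{23} + \frac{\sqrt{3}}{46}}$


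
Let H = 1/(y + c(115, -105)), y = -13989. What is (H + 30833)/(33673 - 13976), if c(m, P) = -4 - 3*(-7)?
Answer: 430798675/275206484 ≈ 1.5654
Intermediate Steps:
c(m, P) = 17 (c(m, P) = -4 + 21 = 17)
H = -1/13972 (H = 1/(-13989 + 17) = 1/(-13972) = -1/13972 ≈ -7.1572e-5)
(H + 30833)/(33673 - 13976) = (-1/13972 + 30833)/(33673 - 13976) = (430798675/13972)/19697 = (430798675/13972)*(1/19697) = 430798675/275206484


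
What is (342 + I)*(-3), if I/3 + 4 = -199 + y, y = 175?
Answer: -774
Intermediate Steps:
I = -84 (I = -12 + 3*(-199 + 175) = -12 + 3*(-24) = -12 - 72 = -84)
(342 + I)*(-3) = (342 - 84)*(-3) = 258*(-3) = -774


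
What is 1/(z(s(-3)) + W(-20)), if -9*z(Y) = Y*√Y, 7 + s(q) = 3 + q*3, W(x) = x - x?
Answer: -9*I*√13/169 ≈ -0.19201*I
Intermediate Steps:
W(x) = 0
s(q) = -4 + 3*q (s(q) = -7 + (3 + q*3) = -7 + (3 + 3*q) = -4 + 3*q)
z(Y) = -Y^(3/2)/9 (z(Y) = -Y*√Y/9 = -Y^(3/2)/9)
1/(z(s(-3)) + W(-20)) = 1/(-(-4 + 3*(-3))^(3/2)/9 + 0) = 1/(-(-4 - 9)^(3/2)/9 + 0) = 1/(-(-13)*I*√13/9 + 0) = 1/(13*I*√13/9 + 0) = 1/(13*I*√13/9) = -9*I*√13/169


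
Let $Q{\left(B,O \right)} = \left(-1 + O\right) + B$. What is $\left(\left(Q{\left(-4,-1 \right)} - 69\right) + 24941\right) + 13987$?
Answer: $38853$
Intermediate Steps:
$Q{\left(B,O \right)} = -1 + B + O$
$\left(\left(Q{\left(-4,-1 \right)} - 69\right) + 24941\right) + 13987 = \left(\left(\left(-1 - 4 - 1\right) - 69\right) + 24941\right) + 13987 = \left(\left(-6 - 69\right) + 24941\right) + 13987 = \left(-75 + 24941\right) + 13987 = 24866 + 13987 = 38853$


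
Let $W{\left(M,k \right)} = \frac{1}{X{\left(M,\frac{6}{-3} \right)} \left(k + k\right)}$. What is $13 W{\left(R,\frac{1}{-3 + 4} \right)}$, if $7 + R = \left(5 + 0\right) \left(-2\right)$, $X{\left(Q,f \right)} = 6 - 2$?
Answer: $\frac{13}{8} \approx 1.625$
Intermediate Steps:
$X{\left(Q,f \right)} = 4$ ($X{\left(Q,f \right)} = 6 - 2 = 4$)
$R = -17$ ($R = -7 + \left(5 + 0\right) \left(-2\right) = -7 + 5 \left(-2\right) = -7 - 10 = -17$)
$W{\left(M,k \right)} = \frac{1}{8 k}$ ($W{\left(M,k \right)} = \frac{1}{4 \left(k + k\right)} = \frac{1}{4 \cdot 2 k} = \frac{1}{8 k}$)
$13 W{\left(R,\frac{1}{-3 + 4} \right)} = 13 \frac{1}{8 \frac{1}{-3 + 4}} = 13 \frac{1}{8 \cdot 1^{-1}} = 13 \frac{1}{8 \cdot 1} = 13 \cdot \frac{1}{8} \cdot 1 = 13 \cdot \frac{1}{8} = \frac{13}{8}$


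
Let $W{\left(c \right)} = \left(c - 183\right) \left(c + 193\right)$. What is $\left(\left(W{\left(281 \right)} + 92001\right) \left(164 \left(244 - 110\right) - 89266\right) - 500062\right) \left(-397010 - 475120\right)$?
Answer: $8125637331020160$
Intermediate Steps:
$W{\left(c \right)} = \left(-183 + c\right) \left(193 + c\right)$
$\left(\left(W{\left(281 \right)} + 92001\right) \left(164 \left(244 - 110\right) - 89266\right) - 500062\right) \left(-397010 - 475120\right) = \left(\left(\left(-35319 + 281^{2} + 10 \cdot 281\right) + 92001\right) \left(164 \left(244 - 110\right) - 89266\right) - 500062\right) \left(-397010 - 475120\right) = \left(\left(\left(-35319 + 78961 + 2810\right) + 92001\right) \left(164 \cdot 134 - 89266\right) - 500062\right) \left(-872130\right) = \left(\left(46452 + 92001\right) \left(21976 - 89266\right) - 500062\right) \left(-872130\right) = \left(138453 \left(-67290\right) - 500062\right) \left(-872130\right) = \left(-9316502370 - 500062\right) \left(-872130\right) = \left(-9317002432\right) \left(-872130\right) = 8125637331020160$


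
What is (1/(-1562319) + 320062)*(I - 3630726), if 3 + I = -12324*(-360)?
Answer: 134328961739421949/520773 ≈ 2.5794e+11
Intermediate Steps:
I = 4436637 (I = -3 - 12324*(-360) = -3 + 4436640 = 4436637)
(1/(-1562319) + 320062)*(I - 3630726) = (1/(-1562319) + 320062)*(4436637 - 3630726) = (-1/1562319 + 320062)*805911 = (500038943777/1562319)*805911 = 134328961739421949/520773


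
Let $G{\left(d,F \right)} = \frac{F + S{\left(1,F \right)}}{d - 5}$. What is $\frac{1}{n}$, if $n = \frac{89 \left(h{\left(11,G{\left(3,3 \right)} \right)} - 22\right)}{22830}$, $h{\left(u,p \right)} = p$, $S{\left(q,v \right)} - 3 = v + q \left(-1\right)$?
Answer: $- \frac{11415}{1157} \approx -9.866$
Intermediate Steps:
$S{\left(q,v \right)} = 3 + v - q$ ($S{\left(q,v \right)} = 3 + \left(v + q \left(-1\right)\right) = 3 - \left(q - v\right) = 3 + v - q$)
$G{\left(d,F \right)} = \frac{2 + 2 F}{-5 + d}$ ($G{\left(d,F \right)} = \frac{F + \left(3 + F - 1\right)}{d - 5} = \frac{F + \left(3 + F - 1\right)}{-5 + d} = \frac{F + \left(2 + F\right)}{-5 + d} = \frac{2 + 2 F}{-5 + d}$)
$n = - \frac{1157}{11415}$ ($n = \frac{89 \left(\frac{2 \left(1 + 3\right)}{-5 + 3} - 22\right)}{22830} = 89 \left(2 \frac{1}{-2} \cdot 4 - 22\right) \frac{1}{22830} = 89 \left(2 \left(- \frac{1}{2}\right) 4 - 22\right) \frac{1}{22830} = 89 \left(-4 - 22\right) \frac{1}{22830} = 89 \left(-26\right) \frac{1}{22830} = \left(-2314\right) \frac{1}{22830} = - \frac{1157}{11415} \approx -0.10136$)
$\frac{1}{n} = \frac{1}{- \frac{1157}{11415}} = - \frac{11415}{1157}$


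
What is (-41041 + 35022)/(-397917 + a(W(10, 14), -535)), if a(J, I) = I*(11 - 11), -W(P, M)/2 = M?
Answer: 463/30609 ≈ 0.015126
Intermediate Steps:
W(P, M) = -2*M
a(J, I) = 0 (a(J, I) = I*0 = 0)
(-41041 + 35022)/(-397917 + a(W(10, 14), -535)) = (-41041 + 35022)/(-397917 + 0) = -6019/(-397917) = -6019*(-1/397917) = 463/30609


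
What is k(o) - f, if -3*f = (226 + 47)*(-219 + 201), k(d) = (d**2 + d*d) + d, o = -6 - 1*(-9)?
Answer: -1617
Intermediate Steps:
o = 3 (o = -6 + 9 = 3)
k(d) = d + 2*d**2 (k(d) = (d**2 + d**2) + d = 2*d**2 + d = d + 2*d**2)
f = 1638 (f = -(226 + 47)*(-219 + 201)/3 = -91*(-18) = -1/3*(-4914) = 1638)
k(o) - f = 3*(1 + 2*3) - 1*1638 = 3*(1 + 6) - 1638 = 3*7 - 1638 = 21 - 1638 = -1617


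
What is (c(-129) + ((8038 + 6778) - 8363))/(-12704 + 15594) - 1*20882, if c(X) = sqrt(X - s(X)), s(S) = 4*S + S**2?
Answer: -60342527/2890 + 3*I*sqrt(1806)/2890 ≈ -20880.0 + 0.044115*I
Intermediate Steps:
s(S) = S**2 + 4*S
c(X) = sqrt(X - X*(4 + X))
(c(-129) + ((8038 + 6778) - 8363))/(-12704 + 15594) - 1*20882 = (sqrt(-129*(-3 - 1*(-129))) + ((8038 + 6778) - 8363))/(-12704 + 15594) - 1*20882 = (sqrt(-129*(-3 + 129)) + (14816 - 8363))/2890 - 20882 = (sqrt(-129*126) + 6453)*(1/2890) - 20882 = (sqrt(-16254) + 6453)*(1/2890) - 20882 = (3*I*sqrt(1806) + 6453)*(1/2890) - 20882 = (6453 + 3*I*sqrt(1806))*(1/2890) - 20882 = (6453/2890 + 3*I*sqrt(1806)/2890) - 20882 = -60342527/2890 + 3*I*sqrt(1806)/2890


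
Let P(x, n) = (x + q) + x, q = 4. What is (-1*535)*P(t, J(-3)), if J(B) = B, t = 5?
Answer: -7490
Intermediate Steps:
P(x, n) = 4 + 2*x (P(x, n) = (x + 4) + x = (4 + x) + x = 4 + 2*x)
(-1*535)*P(t, J(-3)) = (-1*535)*(4 + 2*5) = -535*(4 + 10) = -535*14 = -7490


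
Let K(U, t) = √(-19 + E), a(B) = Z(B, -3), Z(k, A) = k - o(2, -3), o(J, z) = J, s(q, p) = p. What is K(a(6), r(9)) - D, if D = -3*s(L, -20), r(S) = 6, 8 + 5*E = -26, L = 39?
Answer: -60 + I*√645/5 ≈ -60.0 + 5.0794*I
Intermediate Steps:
E = -34/5 (E = -8/5 + (⅕)*(-26) = -8/5 - 26/5 = -34/5 ≈ -6.8000)
Z(k, A) = -2 + k (Z(k, A) = k - 1*2 = k - 2 = -2 + k)
a(B) = -2 + B
D = 60 (D = -3*(-20) = 60)
K(U, t) = I*√645/5 (K(U, t) = √(-19 - 34/5) = √(-129/5) = I*√645/5)
K(a(6), r(9)) - D = I*√645/5 - 1*60 = I*√645/5 - 60 = -60 + I*√645/5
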